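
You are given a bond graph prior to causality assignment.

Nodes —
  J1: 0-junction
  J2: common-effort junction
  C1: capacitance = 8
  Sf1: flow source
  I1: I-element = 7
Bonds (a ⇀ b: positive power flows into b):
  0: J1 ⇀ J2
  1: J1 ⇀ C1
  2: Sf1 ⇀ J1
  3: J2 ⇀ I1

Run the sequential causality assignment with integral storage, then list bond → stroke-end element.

b0 |J2
b1 |J1
b2 |Sf1
b3 |I1

bond 2 →Sf1  (source Sf1 imposes f)
bond 1 →J1  (prefer integral on C1)
bond 0 →J2  (common-e at J1 fixed by 1)
bond 3 →I1  (J2 effort already set via bond 0)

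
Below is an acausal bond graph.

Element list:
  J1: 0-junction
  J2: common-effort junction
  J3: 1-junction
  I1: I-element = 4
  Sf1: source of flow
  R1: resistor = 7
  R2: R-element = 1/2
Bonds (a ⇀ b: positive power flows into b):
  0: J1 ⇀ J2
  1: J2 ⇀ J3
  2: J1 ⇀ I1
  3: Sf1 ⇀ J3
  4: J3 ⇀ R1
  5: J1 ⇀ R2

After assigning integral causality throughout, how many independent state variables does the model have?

β3 stroke→Sf1  (Sf1 (Sf) sets flow on bond)
β1 stroke→J3  (J3: bond 3 brought flow, rest push out)
β4 stroke→J3  (J3: bond 3 brought flow, rest push out)
β0 stroke→J2  (only one effort-in slot at J2)
β2 stroke→I1  (I1 integral (f out))
β5 stroke→J1  (J1 needs exactly one e-in)

1  (I1 all integral)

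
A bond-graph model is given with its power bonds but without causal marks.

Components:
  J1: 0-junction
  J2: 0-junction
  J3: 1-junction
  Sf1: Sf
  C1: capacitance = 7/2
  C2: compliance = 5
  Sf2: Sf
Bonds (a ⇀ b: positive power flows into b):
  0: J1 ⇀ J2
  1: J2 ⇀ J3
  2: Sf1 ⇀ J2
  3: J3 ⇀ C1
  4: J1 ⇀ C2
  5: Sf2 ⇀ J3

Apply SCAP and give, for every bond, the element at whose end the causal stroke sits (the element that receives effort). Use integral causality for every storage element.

b0 |J2
b1 |J3
b2 |Sf1
b3 |J3
b4 |J1
b5 |Sf2

b2 →Sf1  (Sf1 fixes flow; stroke at Sf1)
b5 →Sf2  (Sf2 fixes flow; stroke at Sf2)
b1 →J3  (common-f at J3 fixed by 5)
b3 →J3  (common-f at J3 fixed by 5)
b0 →J2  (closing 0-jn rule on J2)
b4 →J1  (only one effort-in slot at J1)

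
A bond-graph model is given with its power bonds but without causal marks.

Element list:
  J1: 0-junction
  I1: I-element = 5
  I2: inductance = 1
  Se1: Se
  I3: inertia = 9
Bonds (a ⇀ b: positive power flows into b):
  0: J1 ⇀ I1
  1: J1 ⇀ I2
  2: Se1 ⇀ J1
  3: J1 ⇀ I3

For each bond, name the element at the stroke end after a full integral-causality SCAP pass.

β0 stroke→I1
β1 stroke→I2
β2 stroke→J1
β3 stroke→I3

b2 stroke→J1  (source Se1 imposes e)
b0 stroke→I1  (common-e at J1 fixed by 2)
b1 stroke→I2  (J1 effort already set via bond 2)
b3 stroke→I3  (J1 effort already set via bond 2)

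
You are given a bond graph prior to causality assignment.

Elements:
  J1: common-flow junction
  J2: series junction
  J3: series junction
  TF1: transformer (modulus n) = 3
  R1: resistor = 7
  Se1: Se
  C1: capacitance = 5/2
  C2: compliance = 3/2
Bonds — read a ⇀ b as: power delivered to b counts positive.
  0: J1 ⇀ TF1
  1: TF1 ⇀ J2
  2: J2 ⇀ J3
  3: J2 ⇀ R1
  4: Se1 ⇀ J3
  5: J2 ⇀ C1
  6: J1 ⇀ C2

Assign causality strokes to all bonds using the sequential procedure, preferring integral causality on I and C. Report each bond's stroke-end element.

β0 stroke at TF1
β1 stroke at J2
β2 stroke at J2
β3 stroke at R1
β4 stroke at J3
β5 stroke at J2
β6 stroke at J1

β4 stroke at J3  (source Se1 imposes e)
β2 stroke at J2  (only one flow-in slot at J3)
β5 stroke at J2  (prefer integral on C1)
β6 stroke at J1  (prefer integral on C2)
β0 stroke at TF1  (J1 needs exactly one f-in)
β1 stroke at J2  (TF1 one-in-one-out from 0)
β3 stroke at R1  (J2: last free bond brings flow in)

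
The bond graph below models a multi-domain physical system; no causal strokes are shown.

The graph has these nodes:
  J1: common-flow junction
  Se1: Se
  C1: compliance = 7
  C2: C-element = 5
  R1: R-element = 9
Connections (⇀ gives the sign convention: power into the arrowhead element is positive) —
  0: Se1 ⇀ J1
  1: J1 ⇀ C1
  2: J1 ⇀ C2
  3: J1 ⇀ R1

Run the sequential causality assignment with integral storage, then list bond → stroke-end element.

#0 |J1  (Se1 fixes effort; stroke away)
#1 |J1  (prefer integral on C1)
#2 |J1  (C2 outputs effort q/C2)
#3 |R1  (J1 needs exactly one f-in)

β0 stroke at J1
β1 stroke at J1
β2 stroke at J1
β3 stroke at R1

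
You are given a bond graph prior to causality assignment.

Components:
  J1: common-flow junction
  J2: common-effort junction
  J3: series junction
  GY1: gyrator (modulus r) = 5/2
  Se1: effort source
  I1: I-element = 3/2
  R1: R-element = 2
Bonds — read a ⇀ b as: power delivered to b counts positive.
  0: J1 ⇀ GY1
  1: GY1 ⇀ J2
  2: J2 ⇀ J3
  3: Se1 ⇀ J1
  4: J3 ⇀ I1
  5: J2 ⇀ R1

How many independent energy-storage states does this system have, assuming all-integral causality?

1  (I1 all integral)

#3 stroke→J1  (Se1: effort source, stroke at far end)
#0 stroke→GY1  (closing 1-jn rule on J1)
#1 stroke→GY1  (GY1: gyrator matches bond 0)
#4 stroke→I1  (I1 outputs flow p/I1)
#2 stroke→J3  (J3: bond 4 brought flow, rest push out)
#5 stroke→J2  (only one effort-in slot at J2)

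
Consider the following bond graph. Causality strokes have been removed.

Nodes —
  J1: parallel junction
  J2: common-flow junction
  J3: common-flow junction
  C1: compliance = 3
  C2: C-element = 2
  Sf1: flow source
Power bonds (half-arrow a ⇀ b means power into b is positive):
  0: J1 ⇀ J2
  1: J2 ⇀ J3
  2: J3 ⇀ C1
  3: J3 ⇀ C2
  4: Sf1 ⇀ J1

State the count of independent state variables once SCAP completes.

2  (C1, C2 all integral)

β4 stroke→Sf1  (Sf1 (Sf) sets flow on bond)
β0 stroke→J1  (J1 needs exactly one e-in)
β1 stroke→J2  (J2 flow already set via bond 0)
β2 stroke→J3  (J3: bond 1 brought flow, rest push out)
β3 stroke→J3  (1-jn J3 has f-setter on 1)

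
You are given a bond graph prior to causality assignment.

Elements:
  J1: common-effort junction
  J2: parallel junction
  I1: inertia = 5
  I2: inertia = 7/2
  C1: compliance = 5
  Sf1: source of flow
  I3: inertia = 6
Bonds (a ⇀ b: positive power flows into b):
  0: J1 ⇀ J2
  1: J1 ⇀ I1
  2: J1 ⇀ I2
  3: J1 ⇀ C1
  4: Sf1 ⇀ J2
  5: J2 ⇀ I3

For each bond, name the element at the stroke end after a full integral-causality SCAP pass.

bond 0 →J2
bond 1 →I1
bond 2 →I2
bond 3 →J1
bond 4 →Sf1
bond 5 →I3

b4 stroke→Sf1  (source Sf1 imposes f)
b1 stroke→I1  (I1 integral (f out))
b2 stroke→I2  (I2: I, integral causality)
b3 stroke→J1  (prefer integral on C1)
b0 stroke→J2  (common-e at J1 fixed by 3)
b5 stroke→I3  (J2 effort already set via bond 0)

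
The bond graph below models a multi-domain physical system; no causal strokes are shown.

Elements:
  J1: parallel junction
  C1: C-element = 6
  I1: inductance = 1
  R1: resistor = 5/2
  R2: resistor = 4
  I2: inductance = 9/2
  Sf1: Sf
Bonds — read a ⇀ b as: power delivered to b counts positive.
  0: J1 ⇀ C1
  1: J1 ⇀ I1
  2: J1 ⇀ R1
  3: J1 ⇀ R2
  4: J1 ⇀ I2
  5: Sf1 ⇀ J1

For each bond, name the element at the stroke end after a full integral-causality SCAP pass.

b5 stroke→Sf1  (Sf1 fixes flow; stroke at Sf1)
b0 stroke→J1  (C1 outputs effort q/C1)
b1 stroke→I1  (common-e at J1 fixed by 0)
b2 stroke→R1  (J1: bond 0 brought effort, rest push out)
b3 stroke→R2  (0-jn J1 has e-setter on 0)
b4 stroke→I2  (J1: bond 0 brought effort, rest push out)

#0 stroke→J1
#1 stroke→I1
#2 stroke→R1
#3 stroke→R2
#4 stroke→I2
#5 stroke→Sf1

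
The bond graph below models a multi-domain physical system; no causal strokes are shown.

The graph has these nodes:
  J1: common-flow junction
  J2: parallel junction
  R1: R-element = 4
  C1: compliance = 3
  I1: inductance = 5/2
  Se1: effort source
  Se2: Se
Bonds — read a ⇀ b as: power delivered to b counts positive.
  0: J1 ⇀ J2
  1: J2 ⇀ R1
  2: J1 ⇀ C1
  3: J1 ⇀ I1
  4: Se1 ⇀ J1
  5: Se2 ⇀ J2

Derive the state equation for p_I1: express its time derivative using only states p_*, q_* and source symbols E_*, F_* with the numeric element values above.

dp_I1/dt = E_Se1 - E_Se2 - q_C1/3

bond 4 |J1  (Se1 (Se) sets effort on bond)
bond 5 |J2  (Se2: effort source, stroke at far end)
bond 0 |J1  (J2 effort already set via bond 5)
bond 1 |R1  (0-jn J2 has e-setter on 5)
bond 2 |J1  (C1: C, integral causality)
bond 3 |I1  (J1 needs exactly one f-in)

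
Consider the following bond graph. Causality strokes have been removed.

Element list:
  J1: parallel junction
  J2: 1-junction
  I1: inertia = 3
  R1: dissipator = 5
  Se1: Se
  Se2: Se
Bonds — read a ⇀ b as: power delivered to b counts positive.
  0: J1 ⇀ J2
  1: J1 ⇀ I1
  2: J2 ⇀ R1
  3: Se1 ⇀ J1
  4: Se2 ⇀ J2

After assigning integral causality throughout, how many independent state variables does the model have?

bond 3 |J1  (Se1 (Se) sets effort on bond)
bond 4 |J2  (Se2 (Se) sets effort on bond)
bond 0 |J2  (J1 effort already set via bond 3)
bond 1 |I1  (common-e at J1 fixed by 3)
bond 2 |R1  (only one flow-in slot at J2)

1  (I1 all integral)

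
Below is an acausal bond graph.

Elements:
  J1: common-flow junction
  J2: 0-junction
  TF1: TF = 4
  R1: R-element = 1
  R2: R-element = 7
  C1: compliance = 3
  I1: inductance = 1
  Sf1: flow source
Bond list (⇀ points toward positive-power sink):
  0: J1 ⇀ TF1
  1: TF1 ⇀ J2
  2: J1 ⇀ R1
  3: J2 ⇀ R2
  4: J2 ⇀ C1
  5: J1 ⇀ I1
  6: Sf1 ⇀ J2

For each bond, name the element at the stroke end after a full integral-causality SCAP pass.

bond 0 stroke→J1
bond 1 stroke→TF1
bond 2 stroke→J1
bond 3 stroke→R2
bond 4 stroke→J2
bond 5 stroke→I1
bond 6 stroke→Sf1

#6 |Sf1  (source Sf1 imposes f)
#4 |J2  (prefer integral on C1)
#1 |TF1  (0-jn J2 has e-setter on 4)
#3 |R2  (J2 effort already set via bond 4)
#0 |J1  (TF TF1: opposite of bond 1)
#5 |I1  (I1: I, integral causality)
#2 |J1  (J1: bond 5 brought flow, rest push out)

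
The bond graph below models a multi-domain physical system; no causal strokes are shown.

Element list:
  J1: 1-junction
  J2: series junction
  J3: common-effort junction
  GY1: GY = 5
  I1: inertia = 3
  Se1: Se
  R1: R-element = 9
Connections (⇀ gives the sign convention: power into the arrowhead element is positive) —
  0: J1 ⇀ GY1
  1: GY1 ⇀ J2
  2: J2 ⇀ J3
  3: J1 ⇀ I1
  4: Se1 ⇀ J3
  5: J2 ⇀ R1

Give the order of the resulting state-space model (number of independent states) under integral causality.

β4 |J3  (Se1 (Se) sets effort on bond)
β2 |J2  (J3: bond 4 brought effort, rest push out)
β3 |I1  (I1 outputs flow p/I1)
β0 |J1  (common-f at J1 fixed by 3)
β1 |J2  (GY1: gyrator matches bond 0)
β5 |R1  (J2: last free bond brings flow in)

1  (I1 all integral)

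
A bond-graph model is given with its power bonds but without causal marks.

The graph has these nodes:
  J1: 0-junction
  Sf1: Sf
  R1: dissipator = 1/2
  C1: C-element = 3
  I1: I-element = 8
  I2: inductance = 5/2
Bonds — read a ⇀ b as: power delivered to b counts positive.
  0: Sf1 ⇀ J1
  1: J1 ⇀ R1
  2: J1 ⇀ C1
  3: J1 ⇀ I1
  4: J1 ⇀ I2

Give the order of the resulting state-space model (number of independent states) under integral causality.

3  (C1, I1, I2 all integral)

#0 →Sf1  (Sf1: flow source, stroke at near end)
#2 →J1  (C1 outputs effort q/C1)
#1 →R1  (common-e at J1 fixed by 2)
#3 →I1  (0-jn J1 has e-setter on 2)
#4 →I2  (0-jn J1 has e-setter on 2)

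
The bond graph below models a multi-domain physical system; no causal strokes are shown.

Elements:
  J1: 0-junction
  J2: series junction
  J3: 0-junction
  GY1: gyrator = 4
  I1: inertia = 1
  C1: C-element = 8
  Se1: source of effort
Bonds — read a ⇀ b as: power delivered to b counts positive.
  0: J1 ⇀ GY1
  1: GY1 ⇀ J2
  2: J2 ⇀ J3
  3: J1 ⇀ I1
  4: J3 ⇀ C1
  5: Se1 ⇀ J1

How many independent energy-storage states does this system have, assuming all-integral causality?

b5 stroke at J1  (source Se1 imposes e)
b0 stroke at GY1  (J1 effort already set via bond 5)
b3 stroke at I1  (0-jn J1 has e-setter on 5)
b1 stroke at GY1  (GY1: gyrator matches bond 0)
b2 stroke at J2  (1-jn J2 has f-setter on 1)
b4 stroke at J3  (J3: last free bond brings effort in)

2  (C1, I1 all integral)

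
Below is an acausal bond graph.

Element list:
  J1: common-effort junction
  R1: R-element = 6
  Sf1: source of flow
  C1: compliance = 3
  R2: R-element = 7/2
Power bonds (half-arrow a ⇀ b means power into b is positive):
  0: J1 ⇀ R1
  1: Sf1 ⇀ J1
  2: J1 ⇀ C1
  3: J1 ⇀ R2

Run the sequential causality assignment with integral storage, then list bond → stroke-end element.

β1 stroke at Sf1  (Sf1 (Sf) sets flow on bond)
β2 stroke at J1  (C1 outputs effort q/C1)
β0 stroke at R1  (J1 effort already set via bond 2)
β3 stroke at R2  (common-e at J1 fixed by 2)

#0 stroke→R1
#1 stroke→Sf1
#2 stroke→J1
#3 stroke→R2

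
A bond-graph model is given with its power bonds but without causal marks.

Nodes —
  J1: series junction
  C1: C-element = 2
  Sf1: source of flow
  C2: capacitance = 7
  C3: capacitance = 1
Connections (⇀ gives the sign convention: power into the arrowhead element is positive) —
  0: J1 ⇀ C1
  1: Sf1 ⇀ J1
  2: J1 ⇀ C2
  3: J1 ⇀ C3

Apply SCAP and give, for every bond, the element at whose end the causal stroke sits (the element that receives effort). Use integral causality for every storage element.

bond 0 |J1
bond 1 |Sf1
bond 2 |J1
bond 3 |J1

bond 1 stroke at Sf1  (Sf1: flow source, stroke at near end)
bond 0 stroke at J1  (common-f at J1 fixed by 1)
bond 2 stroke at J1  (J1 flow already set via bond 1)
bond 3 stroke at J1  (J1: bond 1 brought flow, rest push out)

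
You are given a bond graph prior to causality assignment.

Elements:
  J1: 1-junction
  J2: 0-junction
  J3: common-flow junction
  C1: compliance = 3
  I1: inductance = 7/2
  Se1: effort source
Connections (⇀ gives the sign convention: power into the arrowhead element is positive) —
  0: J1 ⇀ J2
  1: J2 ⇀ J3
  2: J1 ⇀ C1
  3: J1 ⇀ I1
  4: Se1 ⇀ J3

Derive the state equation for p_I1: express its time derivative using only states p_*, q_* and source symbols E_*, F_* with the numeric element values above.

dp_I1/dt = E_Se1 - q_C1/3

b4 |J3  (Se1 fixes effort; stroke away)
b1 |J2  (J3: last free bond brings flow in)
b0 |J1  (J2 effort already set via bond 1)
b2 |J1  (prefer integral on C1)
b3 |I1  (only one flow-in slot at J1)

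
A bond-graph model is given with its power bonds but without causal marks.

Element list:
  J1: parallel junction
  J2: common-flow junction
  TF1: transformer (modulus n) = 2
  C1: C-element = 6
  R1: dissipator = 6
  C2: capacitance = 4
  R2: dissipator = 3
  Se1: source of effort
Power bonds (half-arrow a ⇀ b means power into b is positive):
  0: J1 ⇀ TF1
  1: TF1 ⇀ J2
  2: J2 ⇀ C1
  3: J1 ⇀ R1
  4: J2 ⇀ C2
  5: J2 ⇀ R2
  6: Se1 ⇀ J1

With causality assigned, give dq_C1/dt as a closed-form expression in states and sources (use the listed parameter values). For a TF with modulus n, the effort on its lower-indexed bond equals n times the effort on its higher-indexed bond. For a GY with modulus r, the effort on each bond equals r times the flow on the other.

dq_C1/dt = E_Se1/6 - q_C1/18 - q_C2/12

β6 stroke→J1  (Se1: effort source, stroke at far end)
β0 stroke→TF1  (J1 effort already set via bond 6)
β3 stroke→R1  (J1 effort already set via bond 6)
β1 stroke→J2  (TF TF1: opposite of bond 0)
β2 stroke→J2  (prefer integral on C1)
β4 stroke→J2  (C2 outputs effort q/C2)
β5 stroke→R2  (only one flow-in slot at J2)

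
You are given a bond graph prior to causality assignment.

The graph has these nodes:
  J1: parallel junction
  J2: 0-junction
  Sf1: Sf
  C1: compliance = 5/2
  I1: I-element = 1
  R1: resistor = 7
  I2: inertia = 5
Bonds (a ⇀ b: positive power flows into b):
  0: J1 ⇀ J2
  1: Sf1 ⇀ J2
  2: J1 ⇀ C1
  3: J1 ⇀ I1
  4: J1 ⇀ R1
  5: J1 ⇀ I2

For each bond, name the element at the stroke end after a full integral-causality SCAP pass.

bond 1 |Sf1  (Sf1 fixes flow; stroke at Sf1)
bond 0 |J2  (J2 needs exactly one e-in)
bond 2 |J1  (C1 outputs effort q/C1)
bond 3 |I1  (J1 effort already set via bond 2)
bond 4 |R1  (common-e at J1 fixed by 2)
bond 5 |I2  (0-jn J1 has e-setter on 2)

β0 stroke→J2
β1 stroke→Sf1
β2 stroke→J1
β3 stroke→I1
β4 stroke→R1
β5 stroke→I2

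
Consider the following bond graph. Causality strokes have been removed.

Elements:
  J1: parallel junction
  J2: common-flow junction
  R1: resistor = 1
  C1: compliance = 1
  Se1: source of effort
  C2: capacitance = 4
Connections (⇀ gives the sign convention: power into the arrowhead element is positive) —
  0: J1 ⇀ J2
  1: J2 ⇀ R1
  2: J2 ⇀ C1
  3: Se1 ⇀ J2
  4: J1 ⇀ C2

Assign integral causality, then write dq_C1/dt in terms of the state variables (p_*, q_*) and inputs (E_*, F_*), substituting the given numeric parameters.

bond 3 stroke at J2  (source Se1 imposes e)
bond 2 stroke at J2  (C1 integral (e out))
bond 4 stroke at J1  (prefer integral on C2)
bond 0 stroke at J2  (common-e at J1 fixed by 4)
bond 1 stroke at R1  (only one flow-in slot at J2)

dq_C1/dt = E_Se1 - q_C1 + q_C2/4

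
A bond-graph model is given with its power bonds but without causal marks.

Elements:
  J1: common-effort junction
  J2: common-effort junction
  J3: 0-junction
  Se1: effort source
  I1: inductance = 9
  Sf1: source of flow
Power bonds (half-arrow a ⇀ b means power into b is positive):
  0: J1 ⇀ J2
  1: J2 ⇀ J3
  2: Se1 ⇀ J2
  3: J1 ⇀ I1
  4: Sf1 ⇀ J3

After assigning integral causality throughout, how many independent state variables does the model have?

1  (I1 all integral)

bond 2 stroke at J2  (source Se1 imposes e)
bond 4 stroke at Sf1  (Sf1 (Sf) sets flow on bond)
bond 0 stroke at J1  (J2: bond 2 brought effort, rest push out)
bond 1 stroke at J3  (0-jn J2 has e-setter on 2)
bond 3 stroke at I1  (J1: bond 0 brought effort, rest push out)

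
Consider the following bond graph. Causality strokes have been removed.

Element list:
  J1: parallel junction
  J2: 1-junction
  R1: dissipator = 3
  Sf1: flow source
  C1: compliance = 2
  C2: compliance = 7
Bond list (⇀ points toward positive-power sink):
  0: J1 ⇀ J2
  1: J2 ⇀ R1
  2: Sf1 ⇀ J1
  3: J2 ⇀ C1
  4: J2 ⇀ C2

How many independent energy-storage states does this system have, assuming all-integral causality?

bond 2 |Sf1  (Sf1 fixes flow; stroke at Sf1)
bond 0 |J1  (J1 needs exactly one e-in)
bond 1 |J2  (J2 flow already set via bond 0)
bond 3 |J2  (1-jn J2 has f-setter on 0)
bond 4 |J2  (J2: bond 0 brought flow, rest push out)

2  (C1, C2 all integral)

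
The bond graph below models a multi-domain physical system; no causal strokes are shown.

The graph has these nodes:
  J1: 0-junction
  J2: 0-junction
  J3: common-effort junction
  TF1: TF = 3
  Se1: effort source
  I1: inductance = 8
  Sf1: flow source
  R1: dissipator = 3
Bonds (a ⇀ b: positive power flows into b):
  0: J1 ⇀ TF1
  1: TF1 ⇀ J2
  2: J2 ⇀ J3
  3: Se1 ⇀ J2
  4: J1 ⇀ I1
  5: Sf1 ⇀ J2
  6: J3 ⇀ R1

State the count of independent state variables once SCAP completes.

1  (I1 all integral)

#3 stroke at J2  (Se1 fixes effort; stroke away)
#5 stroke at Sf1  (source Sf1 imposes f)
#1 stroke at TF1  (common-e at J2 fixed by 3)
#2 stroke at J3  (common-e at J2 fixed by 3)
#6 stroke at R1  (J3: bond 2 brought effort, rest push out)
#0 stroke at J1  (TF1: transformer flips bond 1)
#4 stroke at I1  (0-jn J1 has e-setter on 0)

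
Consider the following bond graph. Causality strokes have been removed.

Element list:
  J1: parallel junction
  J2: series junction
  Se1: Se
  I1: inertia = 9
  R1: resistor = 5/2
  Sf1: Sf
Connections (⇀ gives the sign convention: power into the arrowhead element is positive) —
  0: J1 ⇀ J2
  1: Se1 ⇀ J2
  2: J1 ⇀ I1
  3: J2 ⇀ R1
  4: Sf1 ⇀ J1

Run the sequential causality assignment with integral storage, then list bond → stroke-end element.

#0 stroke at J1
#1 stroke at J2
#2 stroke at I1
#3 stroke at J2
#4 stroke at Sf1

#1 |J2  (Se1: effort source, stroke at far end)
#4 |Sf1  (Sf1: flow source, stroke at near end)
#2 |I1  (I1: I, integral causality)
#0 |J1  (closing 0-jn rule on J1)
#3 |J2  (common-f at J2 fixed by 0)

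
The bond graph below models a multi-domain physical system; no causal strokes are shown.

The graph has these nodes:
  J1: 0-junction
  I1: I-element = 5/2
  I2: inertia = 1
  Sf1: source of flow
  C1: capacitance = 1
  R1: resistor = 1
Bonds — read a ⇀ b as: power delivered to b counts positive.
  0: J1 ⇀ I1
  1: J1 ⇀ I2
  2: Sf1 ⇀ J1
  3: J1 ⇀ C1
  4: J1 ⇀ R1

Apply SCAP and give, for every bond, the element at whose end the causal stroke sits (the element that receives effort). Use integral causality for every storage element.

b0 →I1
b1 →I2
b2 →Sf1
b3 →J1
b4 →R1

b2 stroke→Sf1  (Sf1 fixes flow; stroke at Sf1)
b0 stroke→I1  (prefer integral on I1)
b1 stroke→I2  (I2: I, integral causality)
b3 stroke→J1  (prefer integral on C1)
b4 stroke→R1  (J1: bond 3 brought effort, rest push out)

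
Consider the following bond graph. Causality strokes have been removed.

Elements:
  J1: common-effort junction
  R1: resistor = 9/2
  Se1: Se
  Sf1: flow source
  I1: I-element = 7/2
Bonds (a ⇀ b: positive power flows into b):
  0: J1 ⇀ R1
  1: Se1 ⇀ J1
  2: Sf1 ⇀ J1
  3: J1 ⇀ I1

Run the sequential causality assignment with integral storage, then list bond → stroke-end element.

bond 1 stroke→J1  (source Se1 imposes e)
bond 2 stroke→Sf1  (source Sf1 imposes f)
bond 0 stroke→R1  (common-e at J1 fixed by 1)
bond 3 stroke→I1  (J1: bond 1 brought effort, rest push out)

#0 →R1
#1 →J1
#2 →Sf1
#3 →I1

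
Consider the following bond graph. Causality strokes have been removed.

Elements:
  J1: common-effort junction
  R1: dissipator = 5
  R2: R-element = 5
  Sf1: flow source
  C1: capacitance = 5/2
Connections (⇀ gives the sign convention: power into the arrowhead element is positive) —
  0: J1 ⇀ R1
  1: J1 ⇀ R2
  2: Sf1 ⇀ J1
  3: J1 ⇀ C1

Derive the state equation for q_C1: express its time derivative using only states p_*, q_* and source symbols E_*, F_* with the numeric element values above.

dq_C1/dt = F_Sf1 - 4*q_C1/25

bond 2 stroke→Sf1  (Sf1 fixes flow; stroke at Sf1)
bond 3 stroke→J1  (C1 integral (e out))
bond 0 stroke→R1  (common-e at J1 fixed by 3)
bond 1 stroke→R2  (J1: bond 3 brought effort, rest push out)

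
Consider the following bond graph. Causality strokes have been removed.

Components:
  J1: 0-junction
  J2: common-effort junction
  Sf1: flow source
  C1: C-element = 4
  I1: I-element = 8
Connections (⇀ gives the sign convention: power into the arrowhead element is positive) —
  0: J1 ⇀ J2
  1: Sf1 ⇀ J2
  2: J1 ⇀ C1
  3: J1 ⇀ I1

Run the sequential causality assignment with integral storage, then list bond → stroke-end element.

b1 →Sf1  (Sf1 fixes flow; stroke at Sf1)
b0 →J2  (only one effort-in slot at J2)
b2 →J1  (C1: C, integral causality)
b3 →I1  (common-e at J1 fixed by 2)

#0 →J2
#1 →Sf1
#2 →J1
#3 →I1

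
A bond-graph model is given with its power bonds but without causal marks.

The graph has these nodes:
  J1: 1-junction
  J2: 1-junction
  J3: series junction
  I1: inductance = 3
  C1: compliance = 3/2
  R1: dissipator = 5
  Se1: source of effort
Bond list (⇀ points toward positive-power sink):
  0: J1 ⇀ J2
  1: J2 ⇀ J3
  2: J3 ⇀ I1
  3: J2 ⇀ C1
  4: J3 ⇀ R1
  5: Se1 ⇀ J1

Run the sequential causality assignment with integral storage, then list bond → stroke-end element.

β5 stroke at J1  (Se1 fixes effort; stroke away)
β0 stroke at J2  (J1: last free bond brings flow in)
β2 stroke at I1  (I1: I, integral causality)
β1 stroke at J3  (common-f at J3 fixed by 2)
β4 stroke at J3  (common-f at J3 fixed by 2)
β3 stroke at J2  (J2: bond 1 brought flow, rest push out)

#0 |J2
#1 |J3
#2 |I1
#3 |J2
#4 |J3
#5 |J1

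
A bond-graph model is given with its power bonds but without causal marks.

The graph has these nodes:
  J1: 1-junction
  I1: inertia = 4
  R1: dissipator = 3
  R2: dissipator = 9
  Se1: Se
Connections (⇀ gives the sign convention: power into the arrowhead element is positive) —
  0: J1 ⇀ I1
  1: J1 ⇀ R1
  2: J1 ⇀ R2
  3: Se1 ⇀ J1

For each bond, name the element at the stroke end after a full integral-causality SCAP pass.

b3 stroke→J1  (Se1 (Se) sets effort on bond)
b0 stroke→I1  (prefer integral on I1)
b1 stroke→J1  (J1 flow already set via bond 0)
b2 stroke→J1  (1-jn J1 has f-setter on 0)

bond 0 stroke→I1
bond 1 stroke→J1
bond 2 stroke→J1
bond 3 stroke→J1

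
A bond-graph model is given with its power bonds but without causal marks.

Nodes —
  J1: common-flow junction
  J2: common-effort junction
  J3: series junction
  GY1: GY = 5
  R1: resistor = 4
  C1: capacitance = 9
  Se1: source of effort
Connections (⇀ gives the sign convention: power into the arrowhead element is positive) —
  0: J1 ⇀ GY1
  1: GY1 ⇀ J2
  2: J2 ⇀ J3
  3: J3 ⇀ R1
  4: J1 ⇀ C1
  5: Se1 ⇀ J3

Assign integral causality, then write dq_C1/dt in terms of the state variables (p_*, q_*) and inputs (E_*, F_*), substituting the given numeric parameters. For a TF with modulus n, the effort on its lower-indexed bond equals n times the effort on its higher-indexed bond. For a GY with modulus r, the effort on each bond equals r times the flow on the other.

β5 |J3  (Se1 (Se) sets effort on bond)
β4 |J1  (C1 integral (e out))
β0 |GY1  (only one flow-in slot at J1)
β1 |GY1  (through GY1, causality inverts; strokes same side of GY1)
β2 |J2  (J2: last free bond brings effort in)
β3 |J3  (J3 flow already set via bond 2)

dq_C1/dt = -E_Se1/5 - 4*q_C1/225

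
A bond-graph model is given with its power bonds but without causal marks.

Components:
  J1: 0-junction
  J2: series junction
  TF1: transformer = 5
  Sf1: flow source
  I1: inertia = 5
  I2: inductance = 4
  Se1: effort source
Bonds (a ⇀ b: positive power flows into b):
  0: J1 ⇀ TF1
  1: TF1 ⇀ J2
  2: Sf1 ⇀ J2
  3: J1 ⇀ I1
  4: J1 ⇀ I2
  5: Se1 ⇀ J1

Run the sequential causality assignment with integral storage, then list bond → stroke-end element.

b2 stroke→Sf1  (Sf1 fixes flow; stroke at Sf1)
b5 stroke→J1  (Se1 fixes effort; stroke away)
b0 stroke→TF1  (common-e at J1 fixed by 5)
b3 stroke→I1  (J1: bond 5 brought effort, rest push out)
b4 stroke→I2  (J1 effort already set via bond 5)
b1 stroke→J2  (common-f at J2 fixed by 2)

b0 →TF1
b1 →J2
b2 →Sf1
b3 →I1
b4 →I2
b5 →J1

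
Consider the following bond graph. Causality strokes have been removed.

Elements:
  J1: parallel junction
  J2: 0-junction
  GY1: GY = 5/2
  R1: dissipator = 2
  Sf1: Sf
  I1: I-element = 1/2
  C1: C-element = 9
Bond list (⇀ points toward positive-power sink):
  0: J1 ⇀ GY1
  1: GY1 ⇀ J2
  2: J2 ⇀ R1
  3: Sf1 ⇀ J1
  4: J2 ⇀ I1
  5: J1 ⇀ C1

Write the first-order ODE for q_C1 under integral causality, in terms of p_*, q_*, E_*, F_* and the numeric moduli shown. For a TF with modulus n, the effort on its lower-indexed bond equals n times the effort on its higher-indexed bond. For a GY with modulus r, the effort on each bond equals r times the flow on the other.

β3 →Sf1  (Sf1 (Sf) sets flow on bond)
β4 →I1  (I1 outputs flow p/I1)
β5 →J1  (prefer integral on C1)
β0 →GY1  (J1 effort already set via bond 5)
β1 →GY1  (GY1 both-in/both-out from 0)
β2 →J2  (J2 needs exactly one e-in)

dq_C1/dt = F_Sf1 + 8*p_I1/5 - 8*q_C1/225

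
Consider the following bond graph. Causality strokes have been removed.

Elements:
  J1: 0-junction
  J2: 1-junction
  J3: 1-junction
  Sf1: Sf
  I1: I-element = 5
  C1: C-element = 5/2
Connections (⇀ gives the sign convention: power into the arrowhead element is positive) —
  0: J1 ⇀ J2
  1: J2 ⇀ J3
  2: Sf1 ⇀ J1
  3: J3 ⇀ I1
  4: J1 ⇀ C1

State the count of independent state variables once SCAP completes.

β2 |Sf1  (Sf1 (Sf) sets flow on bond)
β3 |I1  (I1: I, integral causality)
β1 |J3  (1-jn J3 has f-setter on 3)
β0 |J2  (common-f at J2 fixed by 1)
β4 |J1  (J1: last free bond brings effort in)

2  (C1, I1 all integral)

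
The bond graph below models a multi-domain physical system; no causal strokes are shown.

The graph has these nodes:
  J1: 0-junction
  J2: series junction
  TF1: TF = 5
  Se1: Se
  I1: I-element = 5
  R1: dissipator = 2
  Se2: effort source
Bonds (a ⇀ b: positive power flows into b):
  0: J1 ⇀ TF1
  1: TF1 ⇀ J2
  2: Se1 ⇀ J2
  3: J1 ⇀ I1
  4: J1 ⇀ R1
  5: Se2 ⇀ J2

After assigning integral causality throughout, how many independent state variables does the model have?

1  (I1 all integral)

β2 stroke at J2  (source Se1 imposes e)
β5 stroke at J2  (source Se2 imposes e)
β1 stroke at TF1  (closing 1-jn rule on J2)
β0 stroke at J1  (TF TF1: opposite of bond 1)
β3 stroke at I1  (J1: bond 0 brought effort, rest push out)
β4 stroke at R1  (J1 effort already set via bond 0)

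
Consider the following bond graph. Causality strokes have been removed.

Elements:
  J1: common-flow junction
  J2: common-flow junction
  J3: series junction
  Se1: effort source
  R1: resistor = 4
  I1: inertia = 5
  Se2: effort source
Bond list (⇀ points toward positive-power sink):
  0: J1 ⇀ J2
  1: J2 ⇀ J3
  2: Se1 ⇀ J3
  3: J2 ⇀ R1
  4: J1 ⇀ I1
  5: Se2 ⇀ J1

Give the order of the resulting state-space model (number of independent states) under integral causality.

1  (I1 all integral)

#2 stroke→J3  (Se1: effort source, stroke at far end)
#5 stroke→J1  (Se2 fixes effort; stroke away)
#1 stroke→J2  (only one flow-in slot at J3)
#4 stroke→I1  (I1 integral (f out))
#0 stroke→J1  (1-jn J1 has f-setter on 4)
#3 stroke→J2  (J2: bond 0 brought flow, rest push out)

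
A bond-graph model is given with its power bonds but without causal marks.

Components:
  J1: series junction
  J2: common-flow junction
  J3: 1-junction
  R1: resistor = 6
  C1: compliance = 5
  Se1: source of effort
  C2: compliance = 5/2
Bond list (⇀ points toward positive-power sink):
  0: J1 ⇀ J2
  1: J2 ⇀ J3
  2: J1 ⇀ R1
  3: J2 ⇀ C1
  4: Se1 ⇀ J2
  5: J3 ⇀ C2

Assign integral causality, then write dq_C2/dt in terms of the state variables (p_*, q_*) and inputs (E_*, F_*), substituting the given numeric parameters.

dq_C2/dt = E_Se1/6 - q_C1/30 - q_C2/15

b4 |J2  (Se1: effort source, stroke at far end)
b3 |J2  (prefer integral on C1)
b5 |J3  (prefer integral on C2)
b1 |J2  (J3: last free bond brings flow in)
b0 |J1  (closing 1-jn rule on J2)
b2 |R1  (only one flow-in slot at J1)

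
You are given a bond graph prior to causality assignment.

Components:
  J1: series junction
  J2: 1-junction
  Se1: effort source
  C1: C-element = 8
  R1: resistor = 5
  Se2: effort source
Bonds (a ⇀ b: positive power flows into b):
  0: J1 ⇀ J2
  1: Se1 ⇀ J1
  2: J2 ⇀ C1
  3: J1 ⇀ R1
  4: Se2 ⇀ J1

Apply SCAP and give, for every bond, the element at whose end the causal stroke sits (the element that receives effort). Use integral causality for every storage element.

#0 →J1
#1 →J1
#2 →J2
#3 →R1
#4 →J1

bond 1 stroke at J1  (Se1 fixes effort; stroke away)
bond 4 stroke at J1  (Se2: effort source, stroke at far end)
bond 2 stroke at J2  (C1: C, integral causality)
bond 0 stroke at J1  (J2 needs exactly one f-in)
bond 3 stroke at R1  (closing 1-jn rule on J1)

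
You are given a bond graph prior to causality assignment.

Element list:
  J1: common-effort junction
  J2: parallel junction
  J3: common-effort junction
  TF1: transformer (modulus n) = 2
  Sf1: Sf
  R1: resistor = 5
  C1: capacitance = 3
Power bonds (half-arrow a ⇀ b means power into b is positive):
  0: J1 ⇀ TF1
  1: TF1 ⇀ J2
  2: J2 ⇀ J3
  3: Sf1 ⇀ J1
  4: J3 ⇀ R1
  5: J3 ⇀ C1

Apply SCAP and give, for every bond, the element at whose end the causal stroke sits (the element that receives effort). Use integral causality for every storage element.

b0 →J1
b1 →TF1
b2 →J2
b3 →Sf1
b4 →R1
b5 →J3

b3 stroke at Sf1  (source Sf1 imposes f)
b0 stroke at J1  (only one effort-in slot at J1)
b1 stroke at TF1  (TF TF1: opposite of bond 0)
b2 stroke at J2  (closing 0-jn rule on J2)
b5 stroke at J3  (C1 outputs effort q/C1)
b4 stroke at R1  (J3: bond 5 brought effort, rest push out)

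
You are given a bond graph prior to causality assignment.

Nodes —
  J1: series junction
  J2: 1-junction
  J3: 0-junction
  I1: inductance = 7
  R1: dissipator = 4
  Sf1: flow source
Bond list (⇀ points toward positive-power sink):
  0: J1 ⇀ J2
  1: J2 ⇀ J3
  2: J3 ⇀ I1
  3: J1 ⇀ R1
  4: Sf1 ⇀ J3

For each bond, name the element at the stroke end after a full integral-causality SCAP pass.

b0 stroke→J2
b1 stroke→J3
b2 stroke→I1
b3 stroke→J1
b4 stroke→Sf1

#4 |Sf1  (Sf1 (Sf) sets flow on bond)
#2 |I1  (I1: I, integral causality)
#1 |J3  (only one effort-in slot at J3)
#0 |J2  (J2 flow already set via bond 1)
#3 |J1  (J1: bond 0 brought flow, rest push out)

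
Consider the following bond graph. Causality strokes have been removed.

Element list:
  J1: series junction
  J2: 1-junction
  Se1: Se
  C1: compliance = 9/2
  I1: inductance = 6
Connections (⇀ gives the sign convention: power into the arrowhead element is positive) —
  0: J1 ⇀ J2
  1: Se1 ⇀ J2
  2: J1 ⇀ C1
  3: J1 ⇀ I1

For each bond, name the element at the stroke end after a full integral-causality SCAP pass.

bond 0 →J1
bond 1 →J2
bond 2 →J1
bond 3 →I1

bond 1 →J2  (Se1 fixes effort; stroke away)
bond 0 →J1  (closing 1-jn rule on J2)
bond 2 →J1  (C1 integral (e out))
bond 3 →I1  (closing 1-jn rule on J1)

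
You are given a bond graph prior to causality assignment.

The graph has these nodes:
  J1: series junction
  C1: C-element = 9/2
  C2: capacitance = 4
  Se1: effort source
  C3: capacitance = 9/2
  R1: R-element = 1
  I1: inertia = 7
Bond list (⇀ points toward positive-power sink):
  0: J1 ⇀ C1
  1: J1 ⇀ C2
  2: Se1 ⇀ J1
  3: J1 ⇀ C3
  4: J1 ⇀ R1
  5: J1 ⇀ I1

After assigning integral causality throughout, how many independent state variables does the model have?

b2 |J1  (source Se1 imposes e)
b0 |J1  (C1 integral (e out))
b1 |J1  (C2 outputs effort q/C2)
b3 |J1  (C3: C, integral causality)
b5 |I1  (I1: I, integral causality)
b4 |J1  (1-jn J1 has f-setter on 5)

4  (C1, C2, C3, I1 all integral)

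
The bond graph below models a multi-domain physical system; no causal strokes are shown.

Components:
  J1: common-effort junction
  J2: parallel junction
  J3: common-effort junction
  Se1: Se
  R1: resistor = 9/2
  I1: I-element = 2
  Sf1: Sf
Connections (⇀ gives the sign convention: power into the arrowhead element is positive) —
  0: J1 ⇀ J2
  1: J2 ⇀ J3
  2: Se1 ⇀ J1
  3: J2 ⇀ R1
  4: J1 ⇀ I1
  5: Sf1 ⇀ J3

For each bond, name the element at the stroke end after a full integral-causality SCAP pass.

#2 stroke→J1  (Se1 fixes effort; stroke away)
#5 stroke→Sf1  (Sf1 fixes flow; stroke at Sf1)
#0 stroke→J2  (J1: bond 2 brought effort, rest push out)
#4 stroke→I1  (J1 effort already set via bond 2)
#1 stroke→J3  (J2: bond 0 brought effort, rest push out)
#3 stroke→R1  (J2 effort already set via bond 0)

β0 →J2
β1 →J3
β2 →J1
β3 →R1
β4 →I1
β5 →Sf1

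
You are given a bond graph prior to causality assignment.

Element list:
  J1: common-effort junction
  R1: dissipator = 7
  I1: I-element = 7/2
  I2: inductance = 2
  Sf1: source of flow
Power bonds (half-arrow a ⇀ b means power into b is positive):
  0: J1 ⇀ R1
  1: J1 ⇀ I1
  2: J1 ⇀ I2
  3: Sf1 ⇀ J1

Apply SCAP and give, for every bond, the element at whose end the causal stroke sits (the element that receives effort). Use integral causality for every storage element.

bond 0 stroke at J1
bond 1 stroke at I1
bond 2 stroke at I2
bond 3 stroke at Sf1

b3 stroke at Sf1  (Sf1 fixes flow; stroke at Sf1)
b1 stroke at I1  (I1 integral (f out))
b2 stroke at I2  (I2 integral (f out))
b0 stroke at J1  (J1: last free bond brings effort in)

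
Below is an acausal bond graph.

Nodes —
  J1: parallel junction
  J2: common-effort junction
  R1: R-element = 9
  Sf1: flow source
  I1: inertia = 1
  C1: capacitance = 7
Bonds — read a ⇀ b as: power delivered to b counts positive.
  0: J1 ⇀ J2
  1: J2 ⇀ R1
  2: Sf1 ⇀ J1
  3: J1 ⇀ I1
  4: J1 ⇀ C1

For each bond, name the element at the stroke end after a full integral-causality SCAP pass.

#0 |J2
#1 |R1
#2 |Sf1
#3 |I1
#4 |J1

b2 |Sf1  (Sf1 (Sf) sets flow on bond)
b3 |I1  (prefer integral on I1)
b4 |J1  (C1: C, integral causality)
b0 |J2  (0-jn J1 has e-setter on 4)
b1 |R1  (J2: bond 0 brought effort, rest push out)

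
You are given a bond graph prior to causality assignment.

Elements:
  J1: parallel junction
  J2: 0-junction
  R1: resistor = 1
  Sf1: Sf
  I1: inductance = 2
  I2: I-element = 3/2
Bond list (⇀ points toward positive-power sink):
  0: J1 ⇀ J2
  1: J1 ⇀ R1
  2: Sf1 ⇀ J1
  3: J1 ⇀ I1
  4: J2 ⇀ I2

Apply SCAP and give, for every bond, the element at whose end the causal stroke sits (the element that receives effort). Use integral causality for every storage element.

b0 →J2
b1 →J1
b2 →Sf1
b3 →I1
b4 →I2

β2 stroke at Sf1  (Sf1: flow source, stroke at near end)
β3 stroke at I1  (I1 outputs flow p/I1)
β4 stroke at I2  (I2: I, integral causality)
β0 stroke at J2  (closing 0-jn rule on J2)
β1 stroke at J1  (J1: last free bond brings effort in)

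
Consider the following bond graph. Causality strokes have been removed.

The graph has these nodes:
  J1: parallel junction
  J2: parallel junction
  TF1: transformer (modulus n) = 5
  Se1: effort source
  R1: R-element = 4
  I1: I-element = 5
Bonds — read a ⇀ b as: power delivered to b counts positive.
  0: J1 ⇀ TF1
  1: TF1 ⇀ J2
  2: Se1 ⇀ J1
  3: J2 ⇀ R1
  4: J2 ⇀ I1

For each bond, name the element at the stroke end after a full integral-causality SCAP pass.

b0 stroke at TF1
b1 stroke at J2
b2 stroke at J1
b3 stroke at R1
b4 stroke at I1

b2 stroke→J1  (Se1 fixes effort; stroke away)
b0 stroke→TF1  (0-jn J1 has e-setter on 2)
b1 stroke→J2  (TF1: transformer flips bond 0)
b3 stroke→R1  (J2 effort already set via bond 1)
b4 stroke→I1  (common-e at J2 fixed by 1)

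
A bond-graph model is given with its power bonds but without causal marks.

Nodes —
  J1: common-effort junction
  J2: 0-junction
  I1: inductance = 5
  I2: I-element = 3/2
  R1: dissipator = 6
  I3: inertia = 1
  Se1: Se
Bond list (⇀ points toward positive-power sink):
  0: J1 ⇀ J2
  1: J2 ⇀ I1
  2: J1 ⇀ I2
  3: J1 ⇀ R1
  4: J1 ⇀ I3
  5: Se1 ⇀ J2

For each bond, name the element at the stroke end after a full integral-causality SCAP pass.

β0 →J1
β1 →I1
β2 →I2
β3 →R1
β4 →I3
β5 →J2

β5 stroke at J2  (Se1 (Se) sets effort on bond)
β0 stroke at J1  (J2: bond 5 brought effort, rest push out)
β1 stroke at I1  (common-e at J2 fixed by 5)
β2 stroke at I2  (J1: bond 0 brought effort, rest push out)
β3 stroke at R1  (J1 effort already set via bond 0)
β4 stroke at I3  (J1: bond 0 brought effort, rest push out)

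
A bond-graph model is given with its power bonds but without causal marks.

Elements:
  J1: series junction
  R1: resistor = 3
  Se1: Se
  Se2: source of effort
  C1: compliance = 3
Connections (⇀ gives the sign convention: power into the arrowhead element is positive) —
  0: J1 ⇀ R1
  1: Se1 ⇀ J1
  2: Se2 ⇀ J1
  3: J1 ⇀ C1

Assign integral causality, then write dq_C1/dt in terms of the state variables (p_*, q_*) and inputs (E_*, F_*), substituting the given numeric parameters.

#1 →J1  (Se1 (Se) sets effort on bond)
#2 →J1  (Se2: effort source, stroke at far end)
#3 →J1  (C1 integral (e out))
#0 →R1  (J1 needs exactly one f-in)

dq_C1/dt = E_Se1/3 + E_Se2/3 - q_C1/9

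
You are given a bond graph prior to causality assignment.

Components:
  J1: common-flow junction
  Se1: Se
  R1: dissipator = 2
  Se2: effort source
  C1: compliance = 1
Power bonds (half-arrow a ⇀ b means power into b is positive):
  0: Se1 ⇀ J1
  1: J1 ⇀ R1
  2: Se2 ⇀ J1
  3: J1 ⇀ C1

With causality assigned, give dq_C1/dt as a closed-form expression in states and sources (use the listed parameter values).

#0 |J1  (Se1 (Se) sets effort on bond)
#2 |J1  (Se2: effort source, stroke at far end)
#3 |J1  (C1 outputs effort q/C1)
#1 |R1  (only one flow-in slot at J1)

dq_C1/dt = E_Se1/2 + E_Se2/2 - q_C1/2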